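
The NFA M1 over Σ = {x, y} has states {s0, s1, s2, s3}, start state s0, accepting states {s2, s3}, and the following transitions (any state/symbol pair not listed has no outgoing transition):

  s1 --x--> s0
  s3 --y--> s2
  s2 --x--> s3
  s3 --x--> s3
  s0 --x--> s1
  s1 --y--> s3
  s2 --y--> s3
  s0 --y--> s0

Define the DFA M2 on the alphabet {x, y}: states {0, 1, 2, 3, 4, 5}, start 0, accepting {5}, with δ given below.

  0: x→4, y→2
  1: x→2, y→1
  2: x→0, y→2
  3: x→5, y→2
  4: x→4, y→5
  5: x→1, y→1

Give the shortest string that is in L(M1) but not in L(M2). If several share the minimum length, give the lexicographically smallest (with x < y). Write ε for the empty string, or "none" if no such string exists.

The string xyx is accepted by M1 but not by M2.
No shorter string lies in the difference, and xyx is the lexicographically first length-3 string in L(M1) \ L(M2).

xyx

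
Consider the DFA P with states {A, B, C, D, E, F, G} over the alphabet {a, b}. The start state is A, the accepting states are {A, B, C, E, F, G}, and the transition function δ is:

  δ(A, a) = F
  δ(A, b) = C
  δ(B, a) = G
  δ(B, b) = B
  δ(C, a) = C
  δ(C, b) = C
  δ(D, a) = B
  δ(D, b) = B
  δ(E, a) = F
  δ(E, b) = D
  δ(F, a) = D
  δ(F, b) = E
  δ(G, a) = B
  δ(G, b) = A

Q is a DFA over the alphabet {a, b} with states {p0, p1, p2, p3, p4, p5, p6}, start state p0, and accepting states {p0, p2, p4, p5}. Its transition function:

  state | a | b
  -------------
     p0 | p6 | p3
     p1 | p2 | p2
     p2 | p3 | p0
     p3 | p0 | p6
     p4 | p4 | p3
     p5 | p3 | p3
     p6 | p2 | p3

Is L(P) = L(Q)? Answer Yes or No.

No

The string a is accepted by P but rejected by Q.
So L(P) ≠ L(Q).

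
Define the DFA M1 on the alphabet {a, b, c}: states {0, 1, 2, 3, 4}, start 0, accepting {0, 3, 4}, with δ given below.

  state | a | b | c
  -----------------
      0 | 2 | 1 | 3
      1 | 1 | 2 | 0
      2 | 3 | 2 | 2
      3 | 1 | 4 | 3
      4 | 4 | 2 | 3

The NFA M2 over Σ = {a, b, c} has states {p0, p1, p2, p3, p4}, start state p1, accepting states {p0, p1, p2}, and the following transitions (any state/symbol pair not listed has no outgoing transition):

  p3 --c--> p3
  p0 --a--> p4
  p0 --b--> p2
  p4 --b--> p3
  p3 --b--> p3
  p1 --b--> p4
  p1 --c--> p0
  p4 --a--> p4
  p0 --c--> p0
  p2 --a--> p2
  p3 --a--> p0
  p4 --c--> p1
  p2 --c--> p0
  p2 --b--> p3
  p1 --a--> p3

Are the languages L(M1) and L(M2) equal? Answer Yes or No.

Yes

Exploring the product automaton M1 × M2 from the start pair (0, p1), following both machines on each input symbol, reaches 5 state pairs: (0, p1), (2, p3), (1, p4), (3, p0), (4, p2).
M1 accepts in {0, 3, 4} and M2 accepts in {p0, p1, p2}. In every reachable pair the two components are either both accepting — (0, p1), (3, p0), (4, p2) — or both non-accepting, so no string is accepted by exactly one of the machines: L(M1) \ L(M2) and L(M2) \ L(M1) are both empty.
Hence every string is accepted by M1 iff it is accepted by M2, and the two languages coincide.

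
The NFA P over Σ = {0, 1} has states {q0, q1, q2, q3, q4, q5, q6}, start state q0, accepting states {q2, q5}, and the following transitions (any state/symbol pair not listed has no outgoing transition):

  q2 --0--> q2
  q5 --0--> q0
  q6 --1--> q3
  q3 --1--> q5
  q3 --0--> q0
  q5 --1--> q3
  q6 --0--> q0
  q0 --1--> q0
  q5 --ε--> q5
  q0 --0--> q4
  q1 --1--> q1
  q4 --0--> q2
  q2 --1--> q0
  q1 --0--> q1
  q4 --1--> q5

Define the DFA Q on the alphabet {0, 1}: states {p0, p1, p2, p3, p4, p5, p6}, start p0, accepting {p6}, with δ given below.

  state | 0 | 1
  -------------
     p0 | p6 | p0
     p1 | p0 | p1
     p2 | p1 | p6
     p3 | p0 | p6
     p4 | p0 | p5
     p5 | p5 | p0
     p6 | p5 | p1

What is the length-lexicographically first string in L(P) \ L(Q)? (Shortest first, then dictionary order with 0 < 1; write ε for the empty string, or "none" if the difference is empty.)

00

The string 00 is accepted by P but not by Q.
No shorter string lies in the difference, and 00 is the lexicographically first length-2 string in L(P) \ L(Q).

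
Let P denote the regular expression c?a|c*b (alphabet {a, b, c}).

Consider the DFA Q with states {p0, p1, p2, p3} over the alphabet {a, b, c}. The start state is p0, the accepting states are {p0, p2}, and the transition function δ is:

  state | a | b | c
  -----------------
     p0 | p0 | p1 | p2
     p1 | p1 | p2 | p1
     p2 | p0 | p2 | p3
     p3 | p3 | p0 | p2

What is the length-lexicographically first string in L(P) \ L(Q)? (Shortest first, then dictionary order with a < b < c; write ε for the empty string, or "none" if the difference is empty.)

The string b is accepted by P but not by Q.
No shorter string lies in the difference, and b is the lexicographically first length-1 string in L(P) \ L(Q).

b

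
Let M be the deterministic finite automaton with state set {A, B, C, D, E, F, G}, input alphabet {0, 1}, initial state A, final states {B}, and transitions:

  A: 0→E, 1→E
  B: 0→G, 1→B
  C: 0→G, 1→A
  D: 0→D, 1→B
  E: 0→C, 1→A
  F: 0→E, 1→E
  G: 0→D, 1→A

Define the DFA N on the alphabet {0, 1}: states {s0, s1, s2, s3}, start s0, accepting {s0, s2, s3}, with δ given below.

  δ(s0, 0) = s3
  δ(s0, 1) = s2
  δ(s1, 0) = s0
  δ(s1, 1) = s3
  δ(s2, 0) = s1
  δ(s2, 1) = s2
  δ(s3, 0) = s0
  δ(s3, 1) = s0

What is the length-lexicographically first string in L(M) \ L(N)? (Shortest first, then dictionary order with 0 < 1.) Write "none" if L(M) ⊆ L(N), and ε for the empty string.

Exploring the product automaton M × N from the start pair (A, s0), following both machines on each input symbol, reaches 17 state pairs: (A, s0), (E, s3), (E, s2), (C, s0), (C, s1), (A, s2), (G, s3), (G, s0), (A, s3), (E, s1), (D, s0), (D, s3), (E, s0), (B, s2), (B, s0), (C, s3), (G, s1).
M accepts in {B} and N accepts in {s0, s2, s3}. The reachable pairs whose M-component is accepting are (B, s2), (B, s0); in each of them the N-component is accepting too, so the product for L(M) \ L(N) (M-component accepting, N-component rejecting) has no reachable accepting pair and the difference is empty.
So every string accepted by M is also accepted by N: L(M) \ L(N) = ∅ and there is no such string.

none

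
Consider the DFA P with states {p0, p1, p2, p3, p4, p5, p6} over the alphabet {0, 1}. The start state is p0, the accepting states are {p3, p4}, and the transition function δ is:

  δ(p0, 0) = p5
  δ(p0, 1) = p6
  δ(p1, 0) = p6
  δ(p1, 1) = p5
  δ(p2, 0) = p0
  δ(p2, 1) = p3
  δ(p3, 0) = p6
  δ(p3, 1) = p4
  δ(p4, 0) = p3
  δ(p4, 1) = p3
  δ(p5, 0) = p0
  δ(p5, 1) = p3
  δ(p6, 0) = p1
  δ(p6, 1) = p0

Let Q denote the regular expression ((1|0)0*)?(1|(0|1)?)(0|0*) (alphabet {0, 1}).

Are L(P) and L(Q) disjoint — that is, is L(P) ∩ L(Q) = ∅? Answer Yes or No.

No

The string 01 is accepted by both P and Q.
Hence L(P) ∩ L(Q) ≠ ∅.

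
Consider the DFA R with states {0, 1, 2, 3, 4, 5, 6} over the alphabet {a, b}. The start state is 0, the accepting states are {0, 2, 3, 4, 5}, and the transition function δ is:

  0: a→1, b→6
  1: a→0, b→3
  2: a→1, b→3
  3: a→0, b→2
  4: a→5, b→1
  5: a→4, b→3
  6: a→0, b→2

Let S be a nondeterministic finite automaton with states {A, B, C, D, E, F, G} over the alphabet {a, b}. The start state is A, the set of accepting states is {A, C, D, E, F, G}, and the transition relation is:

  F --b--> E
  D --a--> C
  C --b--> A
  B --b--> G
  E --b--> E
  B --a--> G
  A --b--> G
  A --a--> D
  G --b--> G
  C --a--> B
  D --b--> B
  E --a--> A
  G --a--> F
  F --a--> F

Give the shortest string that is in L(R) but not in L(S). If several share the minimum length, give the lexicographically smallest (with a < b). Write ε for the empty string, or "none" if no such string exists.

The string ab is accepted by R but not by S.
No shorter string lies in the difference, and ab is the lexicographically first length-2 string in L(R) \ L(S).

ab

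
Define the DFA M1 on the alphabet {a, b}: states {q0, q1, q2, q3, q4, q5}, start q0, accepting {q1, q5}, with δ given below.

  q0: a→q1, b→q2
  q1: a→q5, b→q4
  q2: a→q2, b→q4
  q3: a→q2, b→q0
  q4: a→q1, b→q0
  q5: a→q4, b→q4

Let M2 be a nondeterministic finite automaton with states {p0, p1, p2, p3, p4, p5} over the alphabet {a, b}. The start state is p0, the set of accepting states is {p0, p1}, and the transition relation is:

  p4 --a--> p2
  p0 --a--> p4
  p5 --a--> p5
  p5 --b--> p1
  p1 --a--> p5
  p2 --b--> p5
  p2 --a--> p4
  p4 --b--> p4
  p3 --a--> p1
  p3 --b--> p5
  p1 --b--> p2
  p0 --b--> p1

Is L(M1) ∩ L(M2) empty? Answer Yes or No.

Exploring the product automaton M1 × M2 from the start pair (q0, p0), following both machines on each input symbol, reaches 19 state pairs: (q0, p0), (q1, p4), (q2, p1), (q5, p2), (q4, p4), (q2, p5), (q4, p2), (q4, p5), (q1, p2), (q0, p4), (q4, p1), (q0, p5), (q1, p5), (q0, p1), (q5, p4), (q2, p4), (q0, p2), (q5, p5), (q2, p2).
M1 accepts in {q1, q5} and M2 accepts in {p0, p1}; no reachable pair has both components accepting, so no string drives both machines to acceptance simultaneously and L(M1) ∩ L(M2) = ∅.
So no string is accepted by both, and the intersection is empty.

Yes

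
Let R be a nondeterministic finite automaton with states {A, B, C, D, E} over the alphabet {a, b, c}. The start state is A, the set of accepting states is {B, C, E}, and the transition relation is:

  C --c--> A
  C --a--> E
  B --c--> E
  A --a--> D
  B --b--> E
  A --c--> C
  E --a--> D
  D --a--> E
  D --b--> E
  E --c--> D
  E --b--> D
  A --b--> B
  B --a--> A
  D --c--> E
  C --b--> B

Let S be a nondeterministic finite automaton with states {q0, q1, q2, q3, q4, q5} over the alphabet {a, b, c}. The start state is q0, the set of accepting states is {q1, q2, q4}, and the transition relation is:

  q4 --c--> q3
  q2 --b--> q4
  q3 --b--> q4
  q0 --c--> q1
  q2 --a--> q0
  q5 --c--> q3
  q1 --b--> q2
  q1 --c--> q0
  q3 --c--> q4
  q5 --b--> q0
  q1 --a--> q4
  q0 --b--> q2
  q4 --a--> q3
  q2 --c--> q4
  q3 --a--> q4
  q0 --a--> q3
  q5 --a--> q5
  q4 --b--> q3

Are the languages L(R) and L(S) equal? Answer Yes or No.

Exploring the product automaton R × S from the start pair (A, q0), following both machines on each input symbol, reaches 5 state pairs: (A, q0), (D, q3), (B, q2), (C, q1), (E, q4).
R accepts in {B, C, E} and S accepts in {q1, q2, q4}. In every reachable pair the two components are either both accepting — (B, q2), (C, q1), (E, q4) — or both non-accepting, so no string is accepted by exactly one of the machines: L(R) \ L(S) and L(S) \ L(R) are both empty.
Hence every string is accepted by R iff it is accepted by S, and the two languages coincide.

Yes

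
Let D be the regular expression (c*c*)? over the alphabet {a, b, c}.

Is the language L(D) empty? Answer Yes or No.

No

The empty string ε matches the expression, so it belongs to L(D).
Since L(D) contains at least one string, it is not empty.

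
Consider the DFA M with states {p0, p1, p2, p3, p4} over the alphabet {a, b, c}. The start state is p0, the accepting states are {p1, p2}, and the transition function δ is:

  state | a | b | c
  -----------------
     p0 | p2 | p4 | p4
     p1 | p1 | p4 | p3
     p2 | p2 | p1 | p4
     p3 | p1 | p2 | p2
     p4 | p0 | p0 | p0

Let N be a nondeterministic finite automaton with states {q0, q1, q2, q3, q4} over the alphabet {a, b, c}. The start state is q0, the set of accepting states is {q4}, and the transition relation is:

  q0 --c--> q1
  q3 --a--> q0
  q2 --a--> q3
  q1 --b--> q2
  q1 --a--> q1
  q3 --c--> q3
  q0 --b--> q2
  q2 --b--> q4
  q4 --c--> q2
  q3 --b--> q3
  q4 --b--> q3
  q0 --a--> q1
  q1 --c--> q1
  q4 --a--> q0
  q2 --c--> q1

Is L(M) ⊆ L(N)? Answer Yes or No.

No

The string a is in L(M) but not in L(N).
So L(M) ⊄ L(N).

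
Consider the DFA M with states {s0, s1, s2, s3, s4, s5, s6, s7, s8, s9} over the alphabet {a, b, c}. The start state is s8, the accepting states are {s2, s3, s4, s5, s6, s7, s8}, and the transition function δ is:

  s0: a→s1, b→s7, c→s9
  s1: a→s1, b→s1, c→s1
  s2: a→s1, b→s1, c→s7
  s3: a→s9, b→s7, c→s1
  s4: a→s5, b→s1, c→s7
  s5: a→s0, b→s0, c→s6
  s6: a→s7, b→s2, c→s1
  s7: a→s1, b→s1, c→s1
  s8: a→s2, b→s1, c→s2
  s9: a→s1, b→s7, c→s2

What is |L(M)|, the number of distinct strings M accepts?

The useful subgraph on states {s2, s7, s8} is acyclic, so L(M) is finite; the longest accepting path visits 3 useful states, giving maximum string length 2.
Counting accepting paths from s8 by length: 1 of length 0, 2 of length 1, 2 of length 2. Total 5.

5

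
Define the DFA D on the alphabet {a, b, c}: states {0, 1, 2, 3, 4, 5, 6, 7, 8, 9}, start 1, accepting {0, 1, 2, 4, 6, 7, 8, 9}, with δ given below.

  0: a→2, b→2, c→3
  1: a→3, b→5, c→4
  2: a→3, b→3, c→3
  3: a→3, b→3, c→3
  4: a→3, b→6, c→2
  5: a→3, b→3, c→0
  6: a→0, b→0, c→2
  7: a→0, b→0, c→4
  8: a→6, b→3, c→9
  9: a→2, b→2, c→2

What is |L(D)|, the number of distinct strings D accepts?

14

The useful subgraph on states {0, 1, 2, 4, 5, 6} is acyclic, so L(D) is finite; the longest accepting path visits 5 useful states, giving maximum string length 4.
Counting accepting paths from 1 by length: 1 of length 0, 1 of length 1, 3 of length 2, 5 of length 3, 4 of length 4. Total 14.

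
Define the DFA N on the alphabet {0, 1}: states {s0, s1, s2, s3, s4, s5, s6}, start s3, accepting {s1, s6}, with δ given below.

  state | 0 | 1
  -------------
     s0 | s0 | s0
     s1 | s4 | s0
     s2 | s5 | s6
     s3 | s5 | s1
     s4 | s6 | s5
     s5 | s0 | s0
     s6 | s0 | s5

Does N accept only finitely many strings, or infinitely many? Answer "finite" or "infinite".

finite

The useful states (reachable from s3 and able to reach an accepting state) are {s1, s3, s4, s6}.
Restricted to these states the transition graph has no cycle, so every accepting path has bounded length and L is finite.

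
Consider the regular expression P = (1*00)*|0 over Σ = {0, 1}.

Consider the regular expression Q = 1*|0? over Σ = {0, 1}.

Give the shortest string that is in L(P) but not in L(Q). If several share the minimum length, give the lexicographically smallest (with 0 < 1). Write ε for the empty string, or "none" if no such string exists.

The string 00 is accepted by P but not by Q.
No shorter string lies in the difference, and 00 is the lexicographically first length-2 string in L(P) \ L(Q).

00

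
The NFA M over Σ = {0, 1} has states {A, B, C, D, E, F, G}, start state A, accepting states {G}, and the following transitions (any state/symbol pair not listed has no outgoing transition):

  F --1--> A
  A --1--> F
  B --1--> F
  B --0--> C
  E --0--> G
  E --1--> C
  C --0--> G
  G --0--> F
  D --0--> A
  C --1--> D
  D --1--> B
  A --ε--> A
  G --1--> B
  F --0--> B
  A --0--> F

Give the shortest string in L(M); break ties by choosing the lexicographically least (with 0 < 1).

A breadth-first search from A reaches an accepting state first via the path A → F → B → C → G on input 0000.
No string of length < 4 is accepted (BFS exhausts all shorter strings without reaching an accepting state), and 0000 is the lexicographically least accepting string of length 4.

0000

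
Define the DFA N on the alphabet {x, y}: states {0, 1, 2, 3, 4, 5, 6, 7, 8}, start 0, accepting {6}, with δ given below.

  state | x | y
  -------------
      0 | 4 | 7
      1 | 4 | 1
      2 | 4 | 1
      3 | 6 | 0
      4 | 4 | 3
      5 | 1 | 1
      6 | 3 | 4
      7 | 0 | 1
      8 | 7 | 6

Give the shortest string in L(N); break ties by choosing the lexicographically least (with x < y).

xyx

A breadth-first search from 0 reaches an accepting state first via the path 0 → 4 → 3 → 6 on input xyx.
No string of length < 3 is accepted (BFS exhausts all shorter strings without reaching an accepting state), and xyx is the lexicographically least accepting string of length 3.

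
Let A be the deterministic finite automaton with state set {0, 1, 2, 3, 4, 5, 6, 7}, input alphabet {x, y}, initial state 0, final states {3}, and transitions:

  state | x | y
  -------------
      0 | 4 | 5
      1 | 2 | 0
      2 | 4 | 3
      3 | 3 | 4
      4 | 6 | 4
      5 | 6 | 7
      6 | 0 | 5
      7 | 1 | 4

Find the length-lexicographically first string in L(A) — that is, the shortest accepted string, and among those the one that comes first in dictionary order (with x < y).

A breadth-first search from 0 reaches an accepting state first via the path 0 → 5 → 7 → 1 → 2 → 3 on input yyxxy.
No string of length < 5 is accepted (BFS exhausts all shorter strings without reaching an accepting state), and yyxxy is the lexicographically least accepting string of length 5.

yyxxy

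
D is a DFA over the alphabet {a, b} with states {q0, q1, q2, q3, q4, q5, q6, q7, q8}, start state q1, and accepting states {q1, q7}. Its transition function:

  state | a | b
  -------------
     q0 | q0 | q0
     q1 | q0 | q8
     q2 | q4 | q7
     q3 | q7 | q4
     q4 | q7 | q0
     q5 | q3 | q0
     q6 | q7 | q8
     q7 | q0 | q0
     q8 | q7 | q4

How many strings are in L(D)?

The useful subgraph on states {q1, q4, q7, q8} is acyclic, so L(D) is finite; the longest accepting path visits 4 useful states, giving maximum string length 3.
Counting accepting paths from q1 by length: 1 of length 0, 1 of length 2, 1 of length 3. Total 3.

3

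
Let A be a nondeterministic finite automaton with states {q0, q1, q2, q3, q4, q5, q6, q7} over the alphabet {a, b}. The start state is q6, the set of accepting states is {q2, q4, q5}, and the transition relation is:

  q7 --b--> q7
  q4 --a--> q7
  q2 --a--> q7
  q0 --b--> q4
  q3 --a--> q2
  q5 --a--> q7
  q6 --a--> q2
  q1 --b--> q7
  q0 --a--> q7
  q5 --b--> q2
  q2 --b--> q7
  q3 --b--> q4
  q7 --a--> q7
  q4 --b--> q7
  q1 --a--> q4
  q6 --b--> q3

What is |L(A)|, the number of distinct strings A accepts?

3

The useful subgraph on states {q2, q3, q4, q6} is acyclic, so L(A) is finite; the longest accepting path visits 3 useful states, giving maximum string length 2.
Counting accepting paths from q6 by length: 1 of length 1, 2 of length 2. Total 3.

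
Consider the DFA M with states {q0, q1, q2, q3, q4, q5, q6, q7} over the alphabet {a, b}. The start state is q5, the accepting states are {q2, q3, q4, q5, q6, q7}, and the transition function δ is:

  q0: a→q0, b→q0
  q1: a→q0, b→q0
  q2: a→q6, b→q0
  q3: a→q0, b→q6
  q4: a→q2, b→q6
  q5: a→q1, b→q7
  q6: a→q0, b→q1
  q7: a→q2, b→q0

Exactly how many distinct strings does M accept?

The useful subgraph on states {q2, q5, q6, q7} is acyclic, so L(M) is finite; the longest accepting path visits 4 useful states, giving maximum string length 3.
Counting accepting paths from q5 by length: 1 of length 0, 1 of length 1, 1 of length 2, 1 of length 3. Total 4.

4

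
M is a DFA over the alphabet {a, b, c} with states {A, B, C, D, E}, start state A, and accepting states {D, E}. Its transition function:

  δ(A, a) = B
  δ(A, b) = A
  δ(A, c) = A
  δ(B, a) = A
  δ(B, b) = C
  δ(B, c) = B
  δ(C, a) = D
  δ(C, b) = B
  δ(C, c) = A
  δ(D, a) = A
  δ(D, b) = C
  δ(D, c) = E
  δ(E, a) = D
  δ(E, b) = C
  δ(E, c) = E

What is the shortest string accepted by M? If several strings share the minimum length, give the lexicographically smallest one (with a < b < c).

A breadth-first search from A reaches an accepting state first via the path A → B → C → D on input aba.
No string of length < 3 is accepted (BFS exhausts all shorter strings without reaching an accepting state), and aba is the lexicographically least accepting string of length 3.

aba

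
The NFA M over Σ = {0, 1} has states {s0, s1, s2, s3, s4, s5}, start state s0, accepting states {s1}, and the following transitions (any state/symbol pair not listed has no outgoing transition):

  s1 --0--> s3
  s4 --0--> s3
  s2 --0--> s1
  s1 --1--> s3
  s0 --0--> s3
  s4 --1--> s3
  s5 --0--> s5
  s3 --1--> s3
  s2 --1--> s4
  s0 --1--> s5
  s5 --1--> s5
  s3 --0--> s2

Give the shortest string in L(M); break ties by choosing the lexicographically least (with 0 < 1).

000

A breadth-first search from s0 reaches an accepting state first via the path s0 → s3 → s2 → s1 on input 000.
No string of length < 3 is accepted (BFS exhausts all shorter strings without reaching an accepting state), and 000 is the lexicographically least accepting string of length 3.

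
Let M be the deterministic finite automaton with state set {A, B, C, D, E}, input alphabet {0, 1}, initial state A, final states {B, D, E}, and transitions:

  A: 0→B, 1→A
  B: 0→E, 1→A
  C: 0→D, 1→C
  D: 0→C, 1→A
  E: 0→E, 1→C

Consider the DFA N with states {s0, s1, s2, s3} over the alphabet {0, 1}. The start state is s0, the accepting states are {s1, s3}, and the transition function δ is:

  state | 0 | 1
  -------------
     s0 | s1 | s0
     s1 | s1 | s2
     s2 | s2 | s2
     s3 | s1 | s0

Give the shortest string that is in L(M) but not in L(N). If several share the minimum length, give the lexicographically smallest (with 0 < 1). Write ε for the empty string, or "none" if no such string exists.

010

The string 010 is accepted by M but not by N.
No shorter string lies in the difference, and 010 is the lexicographically first length-3 string in L(M) \ L(N).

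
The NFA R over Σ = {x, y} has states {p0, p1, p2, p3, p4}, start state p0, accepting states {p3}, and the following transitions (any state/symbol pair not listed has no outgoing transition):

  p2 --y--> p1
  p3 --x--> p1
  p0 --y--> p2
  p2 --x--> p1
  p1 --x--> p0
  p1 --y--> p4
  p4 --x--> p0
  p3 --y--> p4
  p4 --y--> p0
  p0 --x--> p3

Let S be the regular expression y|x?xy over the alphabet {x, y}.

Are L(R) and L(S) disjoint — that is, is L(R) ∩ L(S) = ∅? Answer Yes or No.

Converting the expression S to a DFA (subset construction, then merging equivalent states) gives the minimal DFA with states {s0, s1, s2, s3, s4}, start state s0, accepting states {s2} and transitions s0: x→s1, y→s2; s1: x→s3, y→s2; s2: x→s4, y→s4; s3: x→s4, y→s2; s4: x→s4, y→s4.
Exploring the product automaton R × S from the start pair (p0, s0), following both machines on each input symbol, reaches 10 state pairs: (p0, s0), (p3, s1), (p2, s2), (p1, s3), (p4, s2), (p1, s4), (p0, s4), (p4, s4), (p3, s4), (p2, s4).
R accepts in {p3} and S accepts in {s2}; no reachable pair has both components accepting, so no string drives both machines to acceptance simultaneously and L(R) ∩ L(S) = ∅.
So no string is accepted by both, and the intersection is empty.

Yes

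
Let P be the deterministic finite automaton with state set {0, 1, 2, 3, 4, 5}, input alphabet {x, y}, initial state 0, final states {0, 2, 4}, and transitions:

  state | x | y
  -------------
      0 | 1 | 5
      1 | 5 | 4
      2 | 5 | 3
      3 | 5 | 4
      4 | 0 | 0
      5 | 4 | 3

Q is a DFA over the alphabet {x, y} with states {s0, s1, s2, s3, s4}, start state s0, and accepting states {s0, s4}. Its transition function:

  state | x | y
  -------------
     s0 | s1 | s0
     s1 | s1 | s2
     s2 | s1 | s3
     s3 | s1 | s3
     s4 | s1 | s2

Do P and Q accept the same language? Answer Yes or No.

The string xy is accepted by P but rejected by Q.
So L(P) ≠ L(Q).

No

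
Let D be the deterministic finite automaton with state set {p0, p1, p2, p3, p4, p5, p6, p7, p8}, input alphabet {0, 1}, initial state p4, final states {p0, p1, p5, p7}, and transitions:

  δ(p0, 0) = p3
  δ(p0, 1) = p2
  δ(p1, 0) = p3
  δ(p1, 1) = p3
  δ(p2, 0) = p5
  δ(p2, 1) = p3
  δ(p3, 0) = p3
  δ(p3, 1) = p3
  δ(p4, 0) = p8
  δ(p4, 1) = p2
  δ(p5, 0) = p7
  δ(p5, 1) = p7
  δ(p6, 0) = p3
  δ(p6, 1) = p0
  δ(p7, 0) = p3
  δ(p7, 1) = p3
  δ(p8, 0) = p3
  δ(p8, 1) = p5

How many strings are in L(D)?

The useful subgraph on states {p2, p4, p5, p7, p8} is acyclic, so L(D) is finite; the longest accepting path visits 4 useful states, giving maximum string length 3.
Counting accepting paths from p4 by length: 2 of length 2, 4 of length 3. Total 6.

6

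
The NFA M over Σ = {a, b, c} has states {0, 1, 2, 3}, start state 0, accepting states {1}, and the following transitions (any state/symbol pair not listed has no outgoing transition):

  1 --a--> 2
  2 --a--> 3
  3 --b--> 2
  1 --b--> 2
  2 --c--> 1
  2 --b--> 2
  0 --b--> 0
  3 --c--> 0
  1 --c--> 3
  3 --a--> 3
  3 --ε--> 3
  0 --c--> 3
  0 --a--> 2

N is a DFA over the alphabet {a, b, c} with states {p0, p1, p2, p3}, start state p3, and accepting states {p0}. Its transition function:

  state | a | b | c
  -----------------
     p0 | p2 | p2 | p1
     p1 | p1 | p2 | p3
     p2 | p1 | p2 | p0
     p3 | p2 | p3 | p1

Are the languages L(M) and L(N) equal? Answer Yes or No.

Exploring the product automaton M × N from the start pair (0, p3), following both machines on each input symbol, reaches 4 state pairs: (0, p3), (2, p2), (3, p1), (1, p0).
M accepts in {1} and N accepts in {p0}. In every reachable pair the two components are either both accepting — (1, p0) — or both non-accepting, so no string is accepted by exactly one of the machines: L(M) \ L(N) and L(N) \ L(M) are both empty.
Hence every string is accepted by M iff it is accepted by N, and the two languages coincide.

Yes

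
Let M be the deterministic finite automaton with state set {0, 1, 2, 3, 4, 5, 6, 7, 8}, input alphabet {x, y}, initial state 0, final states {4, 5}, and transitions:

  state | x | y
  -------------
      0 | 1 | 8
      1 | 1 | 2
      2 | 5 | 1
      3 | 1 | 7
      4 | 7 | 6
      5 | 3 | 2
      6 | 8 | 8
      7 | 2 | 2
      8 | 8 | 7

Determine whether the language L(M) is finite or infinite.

State 8 is reachable from the start and can reach an accepting state, and it lies on the cycle 8 → 8.
Traversing that cycle any number of times yields accepted strings of unbounded length, so the language is infinite.

infinite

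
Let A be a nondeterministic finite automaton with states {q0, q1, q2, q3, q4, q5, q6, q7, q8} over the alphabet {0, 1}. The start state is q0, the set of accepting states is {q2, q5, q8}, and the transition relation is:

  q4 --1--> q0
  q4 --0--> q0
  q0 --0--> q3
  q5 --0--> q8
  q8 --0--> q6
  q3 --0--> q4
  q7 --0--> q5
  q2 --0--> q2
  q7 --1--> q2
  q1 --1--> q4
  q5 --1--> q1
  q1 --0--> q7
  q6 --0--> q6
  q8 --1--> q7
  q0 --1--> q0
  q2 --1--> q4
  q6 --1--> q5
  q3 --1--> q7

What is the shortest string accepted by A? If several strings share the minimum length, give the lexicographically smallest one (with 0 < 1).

A breadth-first search from q0 reaches an accepting state first via the path q0 → q3 → q7 → q5 on input 010.
No string of length < 3 is accepted (BFS exhausts all shorter strings without reaching an accepting state), and 010 is the lexicographically least accepting string of length 3.

010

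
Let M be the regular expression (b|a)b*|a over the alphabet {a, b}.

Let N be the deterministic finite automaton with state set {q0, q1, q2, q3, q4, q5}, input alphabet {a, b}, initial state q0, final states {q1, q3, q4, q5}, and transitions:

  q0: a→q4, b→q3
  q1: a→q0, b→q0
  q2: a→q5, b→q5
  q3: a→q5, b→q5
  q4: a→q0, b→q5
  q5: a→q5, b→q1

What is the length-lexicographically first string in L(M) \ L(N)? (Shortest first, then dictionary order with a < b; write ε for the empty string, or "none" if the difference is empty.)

The string abbb is accepted by M but not by N.
No shorter string lies in the difference, and abbb is the lexicographically first length-4 string in L(M) \ L(N).

abbb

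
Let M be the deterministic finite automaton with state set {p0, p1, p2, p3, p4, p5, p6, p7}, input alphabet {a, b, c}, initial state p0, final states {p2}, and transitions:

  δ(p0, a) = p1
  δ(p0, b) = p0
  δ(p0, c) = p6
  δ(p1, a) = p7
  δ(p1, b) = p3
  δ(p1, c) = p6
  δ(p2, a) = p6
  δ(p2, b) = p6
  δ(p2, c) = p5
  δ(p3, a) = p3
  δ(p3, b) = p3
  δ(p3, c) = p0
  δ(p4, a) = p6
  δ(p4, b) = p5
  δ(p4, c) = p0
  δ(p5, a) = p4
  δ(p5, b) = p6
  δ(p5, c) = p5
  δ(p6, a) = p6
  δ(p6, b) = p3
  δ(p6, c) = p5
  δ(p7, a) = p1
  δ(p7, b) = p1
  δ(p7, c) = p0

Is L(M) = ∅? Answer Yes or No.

The states reachable from the start state are {p0, p1, p3, p4, p5, p6, p7}.
None of the accepting states {p2} is reachable, so no string is accepted and L(M) = ∅.

Yes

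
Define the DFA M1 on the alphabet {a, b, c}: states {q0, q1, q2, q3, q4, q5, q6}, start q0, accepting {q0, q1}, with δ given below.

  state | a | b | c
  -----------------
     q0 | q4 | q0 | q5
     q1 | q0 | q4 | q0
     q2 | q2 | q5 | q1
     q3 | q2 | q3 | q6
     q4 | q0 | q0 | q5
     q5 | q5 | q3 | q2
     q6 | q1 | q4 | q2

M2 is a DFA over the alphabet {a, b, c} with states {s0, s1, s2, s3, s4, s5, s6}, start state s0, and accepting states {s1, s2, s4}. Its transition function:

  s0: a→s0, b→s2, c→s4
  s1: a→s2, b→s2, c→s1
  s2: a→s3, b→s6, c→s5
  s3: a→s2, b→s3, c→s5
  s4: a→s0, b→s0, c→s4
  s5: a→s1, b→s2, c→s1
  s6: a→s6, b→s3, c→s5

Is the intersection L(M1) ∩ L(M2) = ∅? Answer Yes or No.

No

The string b is accepted by both M1 and M2.
Hence L(M1) ∩ L(M2) ≠ ∅.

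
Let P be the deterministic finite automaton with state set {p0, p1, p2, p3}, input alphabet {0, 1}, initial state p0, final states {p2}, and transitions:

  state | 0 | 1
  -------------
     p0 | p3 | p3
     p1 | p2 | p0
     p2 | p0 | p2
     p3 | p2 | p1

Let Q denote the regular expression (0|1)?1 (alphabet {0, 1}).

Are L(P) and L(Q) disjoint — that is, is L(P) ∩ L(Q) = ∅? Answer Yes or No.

Yes

Converting the expression Q to a DFA (subset construction, then merging equivalent states) gives the minimal DFA with states {q0, q1, q2, q3, q4}, start state q0, accepting states {q2, q4} and transitions q0: 0→q1, 1→q2; q1: 0→q3, 1→q4; q2: 0→q3, 1→q4; q3: 0→q3, 1→q3; q4: 0→q3, 1→q3.
Exploring the product automaton P × Q from the start pair (p0, q0), following both machines on each input symbol, reaches 8 state pairs: (p0, q0), (p3, q1), (p3, q2), (p2, q3), (p1, q4), (p0, q3), (p3, q3), (p1, q3).
P accepts in {p2} and Q accepts in {q2, q4}; no reachable pair has both components accepting, so no string drives both machines to acceptance simultaneously and L(P) ∩ L(Q) = ∅.
So no string is accepted by both, and the intersection is empty.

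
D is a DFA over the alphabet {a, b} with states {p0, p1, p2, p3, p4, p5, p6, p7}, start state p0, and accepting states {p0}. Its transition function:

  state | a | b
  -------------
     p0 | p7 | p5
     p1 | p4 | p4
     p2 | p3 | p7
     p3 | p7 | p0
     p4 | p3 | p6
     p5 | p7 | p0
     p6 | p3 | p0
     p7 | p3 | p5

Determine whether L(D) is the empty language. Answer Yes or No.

No

The empty string ε is accepted: the run p0 ends in the accepting state p0.
Since at least one string is accepted, L(D) is not empty.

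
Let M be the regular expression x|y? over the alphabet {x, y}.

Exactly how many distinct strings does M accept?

3

The expression has no Kleene star, so L(M) is finite. Expanding the alternatives gives {ε, x, y}.
That is 1 of length 0, 2 of length 1: 3 strings in all.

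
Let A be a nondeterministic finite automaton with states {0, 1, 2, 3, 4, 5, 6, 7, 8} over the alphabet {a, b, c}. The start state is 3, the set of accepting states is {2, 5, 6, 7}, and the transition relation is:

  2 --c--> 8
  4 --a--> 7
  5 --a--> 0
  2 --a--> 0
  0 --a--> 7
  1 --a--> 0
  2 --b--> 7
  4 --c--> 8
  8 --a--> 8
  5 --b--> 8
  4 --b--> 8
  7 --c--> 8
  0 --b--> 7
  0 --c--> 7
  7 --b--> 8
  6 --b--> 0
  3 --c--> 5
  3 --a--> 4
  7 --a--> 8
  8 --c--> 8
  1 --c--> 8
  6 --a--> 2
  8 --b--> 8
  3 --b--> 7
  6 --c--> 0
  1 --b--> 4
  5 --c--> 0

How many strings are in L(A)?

9

The useful subgraph on states {0, 3, 4, 5, 7} is acyclic, so L(A) is finite; the longest accepting path visits 4 useful states, giving maximum string length 3.
Counting accepting paths from 3 by length: 2 of length 1, 1 of length 2, 6 of length 3. Total 9.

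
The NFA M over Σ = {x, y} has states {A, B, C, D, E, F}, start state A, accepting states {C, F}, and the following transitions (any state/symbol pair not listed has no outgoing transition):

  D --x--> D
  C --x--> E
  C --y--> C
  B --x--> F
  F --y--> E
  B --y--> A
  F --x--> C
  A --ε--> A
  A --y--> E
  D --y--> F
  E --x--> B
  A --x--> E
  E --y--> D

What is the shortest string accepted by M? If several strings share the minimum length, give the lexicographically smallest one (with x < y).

xxx

A breadth-first search from A reaches an accepting state first via the path A → E → B → F on input xxx.
No string of length < 3 is accepted (BFS exhausts all shorter strings without reaching an accepting state), and xxx is the lexicographically least accepting string of length 3.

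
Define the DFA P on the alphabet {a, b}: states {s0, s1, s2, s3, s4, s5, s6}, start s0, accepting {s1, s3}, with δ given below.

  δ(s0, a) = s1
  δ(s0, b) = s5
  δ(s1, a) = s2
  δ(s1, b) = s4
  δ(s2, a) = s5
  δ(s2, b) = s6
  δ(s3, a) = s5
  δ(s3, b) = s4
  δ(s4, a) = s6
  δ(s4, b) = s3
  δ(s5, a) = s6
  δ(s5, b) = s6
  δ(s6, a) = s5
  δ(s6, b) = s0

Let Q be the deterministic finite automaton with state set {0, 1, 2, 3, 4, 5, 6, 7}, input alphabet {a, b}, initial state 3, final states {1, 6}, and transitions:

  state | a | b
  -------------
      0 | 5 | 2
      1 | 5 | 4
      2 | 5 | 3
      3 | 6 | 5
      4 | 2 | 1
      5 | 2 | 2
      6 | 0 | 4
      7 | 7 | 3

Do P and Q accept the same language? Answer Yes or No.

Exploring the product automaton P × Q from the start pair (s0, 3), following both machines on each input symbol, reaches 7 state pairs: (s0, 3), (s1, 6), (s5, 5), (s2, 0), (s4, 4), (s6, 2), (s3, 1).
P accepts in {s1, s3} and Q accepts in {1, 6}. In every reachable pair the two components are either both accepting — (s1, 6), (s3, 1) — or both non-accepting, so no string is accepted by exactly one of the machines: L(P) \ L(Q) and L(Q) \ L(P) are both empty.
Hence every string is accepted by P iff it is accepted by Q, and the two languages coincide.

Yes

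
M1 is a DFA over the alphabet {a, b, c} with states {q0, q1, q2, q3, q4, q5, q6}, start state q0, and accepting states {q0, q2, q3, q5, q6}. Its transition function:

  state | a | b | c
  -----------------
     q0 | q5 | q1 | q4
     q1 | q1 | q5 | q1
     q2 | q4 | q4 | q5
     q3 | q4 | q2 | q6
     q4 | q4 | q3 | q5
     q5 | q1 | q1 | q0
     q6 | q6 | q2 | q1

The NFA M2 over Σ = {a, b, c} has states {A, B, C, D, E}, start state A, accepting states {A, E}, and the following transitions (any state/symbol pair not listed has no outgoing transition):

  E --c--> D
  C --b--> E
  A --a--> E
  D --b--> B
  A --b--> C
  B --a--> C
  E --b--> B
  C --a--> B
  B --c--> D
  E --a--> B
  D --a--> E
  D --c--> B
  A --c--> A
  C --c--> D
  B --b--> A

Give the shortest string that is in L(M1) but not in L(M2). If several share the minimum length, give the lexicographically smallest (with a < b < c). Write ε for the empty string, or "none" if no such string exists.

ac

The string ac is accepted by M1 but not by M2.
No shorter string lies in the difference, and ac is the lexicographically first length-2 string in L(M1) \ L(M2).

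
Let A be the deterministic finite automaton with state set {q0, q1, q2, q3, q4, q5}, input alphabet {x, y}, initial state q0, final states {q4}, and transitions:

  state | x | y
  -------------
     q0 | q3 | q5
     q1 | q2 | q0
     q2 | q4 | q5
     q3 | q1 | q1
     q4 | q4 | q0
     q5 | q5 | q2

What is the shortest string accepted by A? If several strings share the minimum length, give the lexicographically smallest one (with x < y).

yyx

A breadth-first search from q0 reaches an accepting state first via the path q0 → q5 → q2 → q4 on input yyx.
No string of length < 3 is accepted (BFS exhausts all shorter strings without reaching an accepting state), and yyx is the lexicographically least accepting string of length 3.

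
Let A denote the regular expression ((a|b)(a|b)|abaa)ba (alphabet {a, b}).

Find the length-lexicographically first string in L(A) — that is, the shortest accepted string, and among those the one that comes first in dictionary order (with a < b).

aaba

By inspection of the expression, no string of length less than 4 matches, and aaba is the lexicographically first match of length 4.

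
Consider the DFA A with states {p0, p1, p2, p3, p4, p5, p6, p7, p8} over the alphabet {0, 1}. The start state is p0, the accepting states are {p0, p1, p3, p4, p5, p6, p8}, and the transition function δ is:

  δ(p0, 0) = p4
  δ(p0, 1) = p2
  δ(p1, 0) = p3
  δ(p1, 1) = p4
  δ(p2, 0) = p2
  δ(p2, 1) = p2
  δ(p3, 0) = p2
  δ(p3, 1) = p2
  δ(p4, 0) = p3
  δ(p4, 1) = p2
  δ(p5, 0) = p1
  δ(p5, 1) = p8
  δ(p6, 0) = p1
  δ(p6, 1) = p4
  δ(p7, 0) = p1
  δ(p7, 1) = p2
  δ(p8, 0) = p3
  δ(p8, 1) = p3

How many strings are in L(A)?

The useful subgraph on states {p0, p3, p4} is acyclic, so L(A) is finite; the longest accepting path visits 3 useful states, giving maximum string length 2.
Counting accepting paths from p0 by length: 1 of length 0, 1 of length 1, 1 of length 2. Total 3.

3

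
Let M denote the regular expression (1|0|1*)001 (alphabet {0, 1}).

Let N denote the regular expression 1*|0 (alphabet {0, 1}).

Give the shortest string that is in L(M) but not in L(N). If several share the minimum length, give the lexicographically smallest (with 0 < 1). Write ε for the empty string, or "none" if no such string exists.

The string 001 is accepted by M but not by N.
No shorter string lies in the difference, and 001 is the lexicographically first length-3 string in L(M) \ L(N).

001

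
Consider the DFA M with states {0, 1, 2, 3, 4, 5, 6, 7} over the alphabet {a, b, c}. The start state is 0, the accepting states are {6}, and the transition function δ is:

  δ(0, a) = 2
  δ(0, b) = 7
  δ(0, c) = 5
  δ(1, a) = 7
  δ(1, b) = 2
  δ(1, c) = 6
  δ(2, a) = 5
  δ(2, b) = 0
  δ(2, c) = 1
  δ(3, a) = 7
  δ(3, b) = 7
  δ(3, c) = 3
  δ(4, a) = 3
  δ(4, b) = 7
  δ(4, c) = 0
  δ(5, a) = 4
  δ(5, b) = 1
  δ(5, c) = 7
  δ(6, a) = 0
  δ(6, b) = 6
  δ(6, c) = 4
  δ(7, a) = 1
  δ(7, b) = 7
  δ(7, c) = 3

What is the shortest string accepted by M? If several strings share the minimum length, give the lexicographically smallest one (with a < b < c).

acc

A breadth-first search from 0 reaches an accepting state first via the path 0 → 2 → 1 → 6 on input acc.
No string of length < 3 is accepted (BFS exhausts all shorter strings without reaching an accepting state), and acc is the lexicographically least accepting string of length 3.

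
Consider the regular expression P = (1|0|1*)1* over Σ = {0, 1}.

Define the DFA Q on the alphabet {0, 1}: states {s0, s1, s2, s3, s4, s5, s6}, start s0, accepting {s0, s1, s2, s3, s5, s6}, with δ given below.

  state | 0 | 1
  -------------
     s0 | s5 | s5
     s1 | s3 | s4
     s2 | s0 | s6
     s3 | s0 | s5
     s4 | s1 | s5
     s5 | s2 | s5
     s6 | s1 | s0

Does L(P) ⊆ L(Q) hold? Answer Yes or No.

Yes

Converting the expression P to a DFA (subset construction, then merging equivalent states) gives the minimal DFA with states {p0, p1, p2}, start state p0, accepting states {p0, p1} and transitions p0: 0→p1, 1→p1; p1: 0→p2, 1→p1; p2: 0→p2, 1→p2.
Exploring the product automaton P × Q from the start pair (p0, s0), following both machines on each input symbol, reaches 9 state pairs: (p0, s0), (p1, s5), (p2, s2), (p2, s0), (p2, s6), (p2, s5), (p2, s1), (p2, s3), (p2, s4).
P accepts in {p0, p1} and Q accepts in {s0, s1, s2, s3, s5, s6}. The reachable pairs whose P-component is accepting are (p0, s0), (p1, s5); in each of them the Q-component is accepting too, so the product for L(P) \ L(Q) (P-component accepting, Q-component rejecting) has no reachable accepting pair and the difference is empty.
Hence every string in L(P) is also in L(Q).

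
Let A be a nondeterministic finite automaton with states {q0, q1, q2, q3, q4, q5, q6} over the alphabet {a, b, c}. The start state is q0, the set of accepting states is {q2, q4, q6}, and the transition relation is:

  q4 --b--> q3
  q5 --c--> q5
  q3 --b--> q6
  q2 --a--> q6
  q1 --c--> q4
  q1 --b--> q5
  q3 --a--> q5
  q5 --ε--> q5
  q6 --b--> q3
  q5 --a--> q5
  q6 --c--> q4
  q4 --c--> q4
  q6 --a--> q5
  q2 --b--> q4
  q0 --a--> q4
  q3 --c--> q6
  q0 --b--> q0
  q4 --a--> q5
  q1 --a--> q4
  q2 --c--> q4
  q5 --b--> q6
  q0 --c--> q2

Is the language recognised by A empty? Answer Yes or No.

The string a is accepted: the run q0 → q4 ends in the accepting state q4.
Since at least one string is accepted, L(A) is not empty.

No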